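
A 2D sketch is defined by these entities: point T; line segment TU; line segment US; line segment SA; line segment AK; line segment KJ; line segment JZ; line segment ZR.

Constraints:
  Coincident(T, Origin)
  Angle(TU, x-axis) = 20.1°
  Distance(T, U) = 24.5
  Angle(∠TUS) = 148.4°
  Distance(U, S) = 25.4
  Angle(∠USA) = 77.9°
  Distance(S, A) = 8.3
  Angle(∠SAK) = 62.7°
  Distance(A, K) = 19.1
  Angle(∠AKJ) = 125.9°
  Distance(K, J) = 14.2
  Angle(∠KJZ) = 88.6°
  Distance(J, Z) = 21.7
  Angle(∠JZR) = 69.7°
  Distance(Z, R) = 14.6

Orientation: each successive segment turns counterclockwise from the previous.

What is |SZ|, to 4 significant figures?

17.39

∠AKJ = 125.9° gives KJ at -34.80° from the x-axis; with |KJ| = 14.2, J = (43.33, 4.817). ∠KJZ = 88.6° gives JZ at 56.60° from the x-axis; with |JZ| = 21.7, Z = (55.28, 22.93). Then |SZ| = |Z − S| = 17.39.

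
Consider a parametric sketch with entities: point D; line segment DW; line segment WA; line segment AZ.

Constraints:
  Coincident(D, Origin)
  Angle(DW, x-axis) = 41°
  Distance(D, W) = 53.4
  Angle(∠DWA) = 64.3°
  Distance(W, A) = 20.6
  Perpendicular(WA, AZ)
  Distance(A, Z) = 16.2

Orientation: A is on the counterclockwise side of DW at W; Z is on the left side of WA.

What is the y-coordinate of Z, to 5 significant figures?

28.303

D is at the origin; DW runs at 41.0° with length 53.4, so W = 53.4·(cos 41.0°, sin 41.0°) = (40.301, 35.034). ∠DWA = 64.3°, so WA runs at 41.0° + (180° − 64.3°) = 156.70° from the x-axis; with |WA| = 20.6, A = W + 20.6·(cos 156.70°, sin 156.70°) = (21.381, 43.182). WA is perpendicular to AZ; with |AZ| = 16.2 on the left of WA, Z = A + 16.2·(-0.39555, -0.91845) = (14.974, 28.303). So Z.y = 28.303.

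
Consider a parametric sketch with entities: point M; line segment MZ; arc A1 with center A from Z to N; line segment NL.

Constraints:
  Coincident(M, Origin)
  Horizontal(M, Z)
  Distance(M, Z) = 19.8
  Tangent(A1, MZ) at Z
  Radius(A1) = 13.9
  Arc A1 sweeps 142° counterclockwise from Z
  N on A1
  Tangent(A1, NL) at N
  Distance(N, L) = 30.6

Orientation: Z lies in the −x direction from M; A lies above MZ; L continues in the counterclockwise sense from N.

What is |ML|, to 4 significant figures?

56.21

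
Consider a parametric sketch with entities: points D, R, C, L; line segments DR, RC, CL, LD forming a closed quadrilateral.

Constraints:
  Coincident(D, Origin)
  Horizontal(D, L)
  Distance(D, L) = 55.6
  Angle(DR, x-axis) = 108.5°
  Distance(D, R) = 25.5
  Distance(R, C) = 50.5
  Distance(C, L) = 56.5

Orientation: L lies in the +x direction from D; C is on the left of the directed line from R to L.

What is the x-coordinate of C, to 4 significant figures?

33.94

D is at the origin; DL is horizontal with |DL| = 55.6 and L in +x, so L = (55.6, 0). DR runs at 108.5° with |DR| = 25.5, so R = (-8.091, 24.18). C is determined by |RC| = 50.5 and |CL| = 56.5 together: it lies at the intersection of circle(R, 50.5) and circle(L, 56.5). With |RL| = 68.13, the foot of the radical line on RL is 29.35 from R and the perpendicular offset is √(50.5² − 29.35²) = 41.09. Taking the left-of-RL solution: C = (33.94, 52.18).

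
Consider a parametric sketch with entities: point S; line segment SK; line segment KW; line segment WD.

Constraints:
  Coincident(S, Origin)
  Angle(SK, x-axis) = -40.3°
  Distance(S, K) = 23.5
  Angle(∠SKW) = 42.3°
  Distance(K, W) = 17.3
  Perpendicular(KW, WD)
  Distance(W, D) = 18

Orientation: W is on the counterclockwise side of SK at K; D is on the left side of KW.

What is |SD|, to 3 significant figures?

2.19

S is at the origin; SK runs at -40.3° with length 23.5, so K = 23.5·(cos -40.3°, sin -40.3°) = (17.9, -15.2). ∠SKW = 42.3°, so KW runs at -40.3° + (180° − 42.3°) = 97.4° from the x-axis; with |KW| = 17.3, W = K + 17.3·(cos 97.4°, sin 97.4°) = (15.7, 1.96). KW ⟂ WD; with |WD| = 18.0 on the left of KW, D = W + 18.0·(-0.992, -0.129) = (-2.16, -0.362). Then |SD| = |D − S| = 2.19.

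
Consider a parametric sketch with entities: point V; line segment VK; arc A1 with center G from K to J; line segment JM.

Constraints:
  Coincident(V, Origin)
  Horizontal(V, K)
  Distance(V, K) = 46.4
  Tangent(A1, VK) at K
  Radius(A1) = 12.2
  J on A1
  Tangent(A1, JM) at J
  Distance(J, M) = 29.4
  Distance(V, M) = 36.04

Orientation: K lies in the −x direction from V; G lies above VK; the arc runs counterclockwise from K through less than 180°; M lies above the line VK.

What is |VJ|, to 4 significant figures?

36.64

Checks: |GJ| = 12.20 ✓; ∠(GJ, JM) = 90.00° ✓; |JM| = 29.40 ✓; |VM| = 36.04 ✓.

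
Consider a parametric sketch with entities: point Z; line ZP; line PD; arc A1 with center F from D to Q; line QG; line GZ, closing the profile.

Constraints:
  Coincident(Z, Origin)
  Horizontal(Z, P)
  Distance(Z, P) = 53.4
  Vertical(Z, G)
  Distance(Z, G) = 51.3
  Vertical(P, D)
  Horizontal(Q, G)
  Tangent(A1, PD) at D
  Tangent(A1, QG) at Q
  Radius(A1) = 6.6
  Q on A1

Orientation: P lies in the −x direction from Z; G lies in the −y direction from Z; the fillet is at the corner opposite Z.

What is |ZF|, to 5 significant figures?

64.717

ZG is vertical with |ZG| = 51.3 and G on the −y side, so G = (0.0000, -51.300). The virtual corner opposite Z is at (-53.400, -51.300). A1 meets PD tangentially, so FD is at right angles to PD and A1 meets QG tangentially, so FQ is at right angles to QG, with radius 6.6, so the center F sits 6.6 in from both sides at F = (-46.800, -44.700). Then |ZF| = |F − Z| = 64.717.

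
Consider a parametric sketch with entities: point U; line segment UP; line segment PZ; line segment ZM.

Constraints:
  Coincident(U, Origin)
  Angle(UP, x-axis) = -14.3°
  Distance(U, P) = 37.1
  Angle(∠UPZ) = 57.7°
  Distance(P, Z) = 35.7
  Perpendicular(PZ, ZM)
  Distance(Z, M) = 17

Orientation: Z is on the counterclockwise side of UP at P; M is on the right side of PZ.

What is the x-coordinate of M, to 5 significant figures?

41.087

∠UPZ = 57.7°, so PZ runs at -14.3° + (180° − 57.7°) = 108.00° from the x-axis; with |PZ| = 35.7, Z = P + 35.7·(cos 108.00°, sin 108.00°) = (24.919, 24.789). PZ is perpendicular to ZM; with |ZM| = 17.0 on the right of PZ, M = Z + 17.0·(0.95106, 0.30902) = (41.087, 30.042). So M.x = 41.087.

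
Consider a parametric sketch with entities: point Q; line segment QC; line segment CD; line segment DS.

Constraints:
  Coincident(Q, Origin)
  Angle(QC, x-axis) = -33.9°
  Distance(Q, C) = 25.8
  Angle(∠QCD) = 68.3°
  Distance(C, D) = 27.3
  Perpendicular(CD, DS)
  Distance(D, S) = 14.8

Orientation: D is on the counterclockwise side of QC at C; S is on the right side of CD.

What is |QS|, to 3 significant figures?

42.6

∠QCD = 68.3°, so CD runs at -33.9° + (180° − 68.3°) = 77.8° from the x-axis; with |CD| = 27.3, D = C + 27.3·(cos 77.8°, sin 77.8°) = (27.2, 12.3). CD ⟂ DS; with |DS| = 14.8 on the right of CD, S = D + 14.8·(0.977, -0.211) = (41.6, 9.17). Then |QS| = |S − Q| = 42.6.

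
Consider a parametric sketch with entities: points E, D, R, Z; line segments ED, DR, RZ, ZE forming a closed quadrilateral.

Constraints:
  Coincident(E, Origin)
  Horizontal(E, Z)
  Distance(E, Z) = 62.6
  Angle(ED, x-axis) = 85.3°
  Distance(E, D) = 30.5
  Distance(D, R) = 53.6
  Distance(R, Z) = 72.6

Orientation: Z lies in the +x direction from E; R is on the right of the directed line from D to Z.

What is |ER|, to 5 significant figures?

23.357

E is at the origin; EZ is horizontal with |EZ| = 62.6 and Z in +x, so Z = (62.6, 0). ED runs at 85.3° with |ED| = 30.5, so D = (2.4991, 30.397). R is determined by |DR| = 53.6 and |RZ| = 72.6 together: it lies at the intersection of circle(D, 53.6) and circle(Z, 72.6). With |DZ| = 67.351, the foot of the radical line on DZ is 15.875 from D and the perpendicular offset is √(53.6² − 15.875²) = 51.195. Taking the right-of-DZ solution: R = (-6.4412, -22.452).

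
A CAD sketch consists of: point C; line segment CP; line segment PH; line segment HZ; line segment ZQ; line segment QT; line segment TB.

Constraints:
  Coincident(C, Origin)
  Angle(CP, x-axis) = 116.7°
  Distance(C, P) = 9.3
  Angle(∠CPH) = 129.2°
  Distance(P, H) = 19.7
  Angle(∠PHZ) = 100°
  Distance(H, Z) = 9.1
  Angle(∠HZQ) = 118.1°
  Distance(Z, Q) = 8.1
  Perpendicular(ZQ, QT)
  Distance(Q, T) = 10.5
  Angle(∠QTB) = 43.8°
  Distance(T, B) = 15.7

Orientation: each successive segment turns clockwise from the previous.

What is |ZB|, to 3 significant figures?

2.89

The perpendicularity gives QT at right angles to ZQ, so QT runs at -166°; with |QT| = 10.5, T = (4.46, 13.7). ∠QTB = 43.8° gives TB at 57.8° from the x-axis; with |TB| = 15.7, B = (12.8, 27.0). Then |ZB| = |B − Z| = 2.89.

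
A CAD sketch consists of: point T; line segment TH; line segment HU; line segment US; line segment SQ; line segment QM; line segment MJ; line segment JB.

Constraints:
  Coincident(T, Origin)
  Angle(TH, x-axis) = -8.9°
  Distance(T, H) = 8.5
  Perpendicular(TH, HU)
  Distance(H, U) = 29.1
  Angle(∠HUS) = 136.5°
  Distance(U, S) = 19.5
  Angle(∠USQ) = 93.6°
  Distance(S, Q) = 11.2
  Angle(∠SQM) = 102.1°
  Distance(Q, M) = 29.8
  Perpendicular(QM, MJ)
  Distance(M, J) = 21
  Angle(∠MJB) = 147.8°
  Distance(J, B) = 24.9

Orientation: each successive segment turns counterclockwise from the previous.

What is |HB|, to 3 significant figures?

47.0

T is at the origin; TH runs at -8.9° with length 8.5, so H = (8.40, -1.32). TH ⟂ HU, so HU runs at 81.1°; with |HU| = 29.1, U = (12.9, 27.4). ∠HUS = 136.5° gives US at 125° from the x-axis; with |US| = 19.5, S = (1.83, 43.5). ∠USQ = 93.6° gives SQ at -149° from the x-axis; with |SQ| = 11.2, Q = (-7.77, 37.7). ∠SQM = 102.1° gives QM at -71.1° from the x-axis; with |QM| = 29.8, M = (1.88, 9.52). QM is perpendicular to MJ, so MJ runs at 18.9°; with |MJ| = 21.0, J = (21.7, 16.3). ∠MJB = 147.8° gives JB at 51.1° from the x-axis; with |JB| = 24.9, B = (37.4, 35.7). Then |HB| = |B − H| = 47.0.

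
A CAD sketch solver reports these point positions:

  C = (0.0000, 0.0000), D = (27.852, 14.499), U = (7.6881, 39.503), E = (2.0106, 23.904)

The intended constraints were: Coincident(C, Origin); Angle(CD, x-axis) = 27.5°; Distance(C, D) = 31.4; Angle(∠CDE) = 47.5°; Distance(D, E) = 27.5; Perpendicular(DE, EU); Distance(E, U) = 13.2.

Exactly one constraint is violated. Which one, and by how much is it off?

Distance(E, U) = 13.2 — off by 3.40.

C = (0.00, 0.00) ✓; CD at 27.50° ✓; |CD| = 31.40 ✓; ∠CDE = 47.50° ✓; |DE| = 27.50 ✓; ∠(DE, EU) = 90.00° ✓; |EU| = 16.60 ✗.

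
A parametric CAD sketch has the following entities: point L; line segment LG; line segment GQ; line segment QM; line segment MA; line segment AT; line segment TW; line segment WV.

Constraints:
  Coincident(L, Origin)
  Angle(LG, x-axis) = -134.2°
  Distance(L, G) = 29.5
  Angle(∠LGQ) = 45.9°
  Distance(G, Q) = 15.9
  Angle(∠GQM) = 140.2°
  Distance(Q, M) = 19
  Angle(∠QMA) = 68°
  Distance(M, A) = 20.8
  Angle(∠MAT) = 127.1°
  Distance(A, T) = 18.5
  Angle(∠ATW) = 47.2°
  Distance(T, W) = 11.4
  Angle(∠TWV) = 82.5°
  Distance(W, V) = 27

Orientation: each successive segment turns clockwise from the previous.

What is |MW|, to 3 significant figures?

24.7

L is at the origin; LG runs at -134.2° with length 29.5, so G = (-20.6, -21.1). ∠LGQ = 45.9° gives GQ at 91.7° from the x-axis; with |GQ| = 15.9, Q = (-21.0, -5.26). ∠GQM = 140.2° gives QM at 51.9° from the x-axis; with |QM| = 19.0, M = (-9.31, 9.70). ∠QMA = 68.0° gives MA at -60.1° from the x-axis; with |MA| = 20.8, A = (1.05, -8.34). ∠MAT = 127.1° gives AT at -113° from the x-axis; with |AT| = 18.5, T = (-6.17, -25.4). ∠ATW = 47.2° gives TW at 114° from the x-axis; with |TW| = 11.4, W = (-10.8, -15.0). Then |MW| = |W − M| = 24.7.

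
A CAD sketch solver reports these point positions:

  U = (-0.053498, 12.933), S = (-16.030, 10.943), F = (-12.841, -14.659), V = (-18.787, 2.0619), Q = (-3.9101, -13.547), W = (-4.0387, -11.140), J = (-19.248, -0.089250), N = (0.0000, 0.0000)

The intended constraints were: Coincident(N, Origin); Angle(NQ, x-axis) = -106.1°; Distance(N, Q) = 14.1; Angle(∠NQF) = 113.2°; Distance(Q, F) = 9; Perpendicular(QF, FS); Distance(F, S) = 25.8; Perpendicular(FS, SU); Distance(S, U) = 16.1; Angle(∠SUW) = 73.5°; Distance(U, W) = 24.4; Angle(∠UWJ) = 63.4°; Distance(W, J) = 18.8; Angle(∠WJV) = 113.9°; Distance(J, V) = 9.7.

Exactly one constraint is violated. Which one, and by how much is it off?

Distance(J, V) = 9.7 — off by 7.50.

N = (0.00, 0.00) ✓; NQ at -106.1° ✓; |NQ| = 14.10 ✓; ∠NQF = 113.2° ✓; |QF| = 9.000 ✓; ∠(QF, FS) = 90.00° ✓; |FS| = 25.80 ✓; ∠(FS, SU) = 90.00° ✓; |SU| = 16.10 ✓; ∠SUW = 73.50° ✓; |UW| = 24.40 ✓; ∠UWJ = 63.40° ✓; |WJ| = 18.80 ✓; ∠WJV = 113.9° ✓; |JV| = 2.200 ✗.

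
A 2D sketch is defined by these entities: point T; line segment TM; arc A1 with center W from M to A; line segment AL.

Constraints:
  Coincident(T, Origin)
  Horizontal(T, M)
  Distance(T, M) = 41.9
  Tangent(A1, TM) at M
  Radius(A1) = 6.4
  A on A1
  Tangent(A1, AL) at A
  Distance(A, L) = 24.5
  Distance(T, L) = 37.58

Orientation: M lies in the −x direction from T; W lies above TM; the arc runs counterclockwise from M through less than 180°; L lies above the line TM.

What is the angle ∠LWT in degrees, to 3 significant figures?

61.5°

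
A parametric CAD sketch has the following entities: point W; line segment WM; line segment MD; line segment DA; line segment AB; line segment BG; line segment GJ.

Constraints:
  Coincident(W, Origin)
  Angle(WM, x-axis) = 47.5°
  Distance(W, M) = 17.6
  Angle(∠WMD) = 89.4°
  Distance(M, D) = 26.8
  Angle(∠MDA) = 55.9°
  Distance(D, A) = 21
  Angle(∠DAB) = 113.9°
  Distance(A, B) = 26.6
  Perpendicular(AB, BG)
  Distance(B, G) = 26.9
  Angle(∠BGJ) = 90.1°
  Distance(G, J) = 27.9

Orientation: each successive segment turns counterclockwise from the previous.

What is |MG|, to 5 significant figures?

15.204

∠DAB = 113.9° gives AB at -31.700° from the x-axis; with |AB| = 26.6, B = (11.724, -3.9093). AB is perpendicular to BG, so BG runs at 58.300°; with |BG| = 26.9, G = (25.860, 18.978). Then |MG| = |G − M| = 15.204.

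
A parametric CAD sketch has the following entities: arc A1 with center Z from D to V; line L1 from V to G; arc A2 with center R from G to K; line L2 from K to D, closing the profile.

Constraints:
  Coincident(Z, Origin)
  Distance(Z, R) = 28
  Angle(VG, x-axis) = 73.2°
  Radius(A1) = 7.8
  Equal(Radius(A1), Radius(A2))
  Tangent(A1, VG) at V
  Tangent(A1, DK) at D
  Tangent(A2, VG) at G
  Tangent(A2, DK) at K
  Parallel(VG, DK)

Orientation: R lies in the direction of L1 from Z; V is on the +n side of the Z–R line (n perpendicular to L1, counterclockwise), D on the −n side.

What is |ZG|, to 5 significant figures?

29.066

Tangency of A1 to both parallel lines with radius 7.8 puts V and D at Z ± 7.8·n: V = (-7.4671, 2.2544), D = (7.4671, -2.2544). Equal radii place G and K the same way about R: G = R + 7.8·n = (0.62580, 29.059), K = R − 7.8·n = (15.560, 24.550). Then |ZG| = |G − Z| = 29.066.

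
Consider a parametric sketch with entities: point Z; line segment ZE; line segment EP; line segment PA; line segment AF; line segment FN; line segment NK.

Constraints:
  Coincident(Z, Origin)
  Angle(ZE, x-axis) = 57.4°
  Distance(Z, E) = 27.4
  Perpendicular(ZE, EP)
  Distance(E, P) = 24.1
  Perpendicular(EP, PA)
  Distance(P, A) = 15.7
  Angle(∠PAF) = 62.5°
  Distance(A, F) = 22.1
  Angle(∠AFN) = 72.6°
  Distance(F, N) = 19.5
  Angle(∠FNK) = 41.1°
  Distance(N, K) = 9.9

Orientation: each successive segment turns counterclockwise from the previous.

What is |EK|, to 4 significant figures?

17.67

Z is at the origin; ZE runs at 57.4° with length 27.4, so E = (14.76, 23.08). ZE ⟂ EP, so EP runs at 147.4°; with |EP| = 24.1, P = (-5.541, 36.07). The perpendicularity gives PA at right angles to EP, so PA runs at -122.6°; with |PA| = 15.7, A = (-14.00, 22.84). ∠PAF = 62.5° gives AF at -5.100° from the x-axis; with |AF| = 22.1, F = (8.013, 20.88). ∠AFN = 72.6° gives FN at 102.3° from the x-axis; with |FN| = 19.5, N = (3.859, 39.93). ∠FNK = 41.1° gives NK at -118.8° from the x-axis; with |NK| = 9.9, K = (-0.9104, 31.25). Then |EK| = |K − E| = 17.67.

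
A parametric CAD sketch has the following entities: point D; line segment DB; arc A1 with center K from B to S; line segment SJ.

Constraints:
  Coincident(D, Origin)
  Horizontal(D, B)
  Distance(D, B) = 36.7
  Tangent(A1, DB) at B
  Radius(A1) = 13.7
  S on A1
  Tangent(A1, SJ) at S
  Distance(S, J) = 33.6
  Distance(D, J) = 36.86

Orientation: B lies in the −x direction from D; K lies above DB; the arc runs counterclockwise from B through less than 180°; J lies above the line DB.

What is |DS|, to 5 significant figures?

25.760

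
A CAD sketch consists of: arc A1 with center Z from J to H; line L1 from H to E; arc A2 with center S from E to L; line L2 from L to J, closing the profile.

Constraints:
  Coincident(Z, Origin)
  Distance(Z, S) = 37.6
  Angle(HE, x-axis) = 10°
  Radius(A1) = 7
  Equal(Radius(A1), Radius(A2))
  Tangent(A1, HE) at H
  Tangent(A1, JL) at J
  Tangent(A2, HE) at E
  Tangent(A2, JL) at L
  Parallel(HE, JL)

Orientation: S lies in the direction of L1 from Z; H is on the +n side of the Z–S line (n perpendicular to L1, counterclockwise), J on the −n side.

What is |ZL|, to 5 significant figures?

38.246

The slot axis is L1's direction at 10.0°, so u = (cos 10.0°, sin 10.0°) = (0.98481, 0.17365) and n = (−sin 10.0°, cos 10.0°) = (-0.17365, 0.98481). Z is at the origin and S lies 37.6 along u from Z, so S = 37.6·u = (37.029, 6.5292). Tangency of A1 to both parallel lines with radius 7.0 puts H and J at Z ± 7.0·n: H = (-1.2155, 6.8937), J = (1.2155, -6.8937). Equal radii place E and L the same way about S: E = S + 7.0·n = (35.813, 13.423), L = S − 7.0·n = (38.244, -0.36448). Then |ZL| = |L − Z| = 38.246.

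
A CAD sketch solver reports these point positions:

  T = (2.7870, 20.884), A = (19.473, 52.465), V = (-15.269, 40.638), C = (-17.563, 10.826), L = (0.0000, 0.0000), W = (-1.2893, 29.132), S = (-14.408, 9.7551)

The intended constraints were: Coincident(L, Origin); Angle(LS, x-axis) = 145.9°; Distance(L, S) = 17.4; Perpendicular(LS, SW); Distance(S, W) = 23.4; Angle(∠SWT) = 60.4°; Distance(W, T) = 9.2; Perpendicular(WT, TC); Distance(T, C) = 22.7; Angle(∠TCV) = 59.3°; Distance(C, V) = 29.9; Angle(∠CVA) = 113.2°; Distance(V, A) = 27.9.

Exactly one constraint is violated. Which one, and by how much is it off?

Distance(V, A) = 27.9 — off by 8.80.

L = (0.00, 0.00) ✓; LS at 145.9° ✓; |LS| = 17.40 ✓; ∠(LS, SW) = 90.00° ✓; |SW| = 23.40 ✓; ∠SWT = 60.40° ✓; |WT| = 9.200 ✓; ∠(WT, TC) = 90.00° ✓; |TC| = 22.70 ✓; ∠TCV = 59.30° ✓; |CV| = 29.90 ✓; ∠CVA = 113.2° ✓; |VA| = 36.70 ✗.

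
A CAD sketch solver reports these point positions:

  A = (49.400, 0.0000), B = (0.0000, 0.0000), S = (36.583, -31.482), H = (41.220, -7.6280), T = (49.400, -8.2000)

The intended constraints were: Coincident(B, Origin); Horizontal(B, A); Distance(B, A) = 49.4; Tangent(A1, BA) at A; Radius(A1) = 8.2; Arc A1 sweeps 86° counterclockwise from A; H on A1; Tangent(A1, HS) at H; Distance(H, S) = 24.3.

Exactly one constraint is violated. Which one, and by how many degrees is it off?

Tangent(A1, HS) at H — off by 7.00°.

B = (0.00, 0.00) ✓; B.y = 0.00, A.y = 0.00 ✓; |BA| = 49.40 ✓; ∠(TA, AB) = 90.00° ✓; |TA| = 8.200 ✓; bearing(T→H) − bearing(T→A) = 86.00° ✓; |TH| = 8.200 ✓; ∠(TH, HS) = 97.00° ✗; |HS| = 24.30 ✓.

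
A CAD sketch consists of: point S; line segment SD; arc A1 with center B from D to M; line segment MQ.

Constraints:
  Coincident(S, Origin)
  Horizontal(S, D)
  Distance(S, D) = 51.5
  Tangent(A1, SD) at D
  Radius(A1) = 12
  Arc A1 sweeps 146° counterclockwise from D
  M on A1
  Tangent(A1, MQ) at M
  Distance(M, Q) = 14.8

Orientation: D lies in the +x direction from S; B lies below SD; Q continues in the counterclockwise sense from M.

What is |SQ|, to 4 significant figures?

64.57

S is at the origin; S and D share the same y with |SD| = 51.5 and D on the +x side, so D = (51.50, 0.000). The tangent condition forces BD to be normal to SD, so B = D + (0, -12) = (51.50, -12.00). On A1, D sits at bearing 90° from B; a 146° counterclockwise sweep puts M at bearing 236°, so M = B + 12.0·(cos 236°, sin 236°) = (44.79, -21.95). Since A1 is tangent to MQ there, BM ⟂ MQ, so MQ runs along (−sin 236°, cos 236°); with |MQ| = 14.8, Q = (57.06, -30.22). Then |SQ| = |Q − S| = 64.57.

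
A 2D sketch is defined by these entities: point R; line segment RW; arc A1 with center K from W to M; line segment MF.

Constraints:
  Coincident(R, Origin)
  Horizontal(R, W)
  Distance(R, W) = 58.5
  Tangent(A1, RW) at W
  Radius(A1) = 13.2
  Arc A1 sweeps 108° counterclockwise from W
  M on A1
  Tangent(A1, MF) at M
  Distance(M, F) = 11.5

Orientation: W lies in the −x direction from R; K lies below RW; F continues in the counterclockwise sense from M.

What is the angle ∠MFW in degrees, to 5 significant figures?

35.691°

R is at the origin; RW is horizontal with |RW| = 58.5 and W on the −x side, so W = (-58.500, 0.0000). A1 meets RW tangentially, so KW is at right angles to RW, so K = W + (0, -13.2) = (-58.500, -13.200). On A1, W sits at bearing 90° from K; a 108° counterclockwise sweep puts M at bearing 198°, so M = K + 13.2·(cos 198°, sin 198°) = (-71.054, -17.279). Tangency of A1 to MF means the radius KM is perpendicular to MF, so MF runs along (−sin 198°, cos 198°); with |MF| = 11.5, F = (-67.500, -28.216). Then cos ∠MFW = FM·FW / (|FM||FW|), giving 35.691°.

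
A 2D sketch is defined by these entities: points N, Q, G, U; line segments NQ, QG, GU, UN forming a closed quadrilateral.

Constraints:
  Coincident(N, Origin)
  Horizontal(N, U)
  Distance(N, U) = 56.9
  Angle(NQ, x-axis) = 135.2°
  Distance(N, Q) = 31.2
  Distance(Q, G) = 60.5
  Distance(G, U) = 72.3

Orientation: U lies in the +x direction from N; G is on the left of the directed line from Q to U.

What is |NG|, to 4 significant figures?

67.05

Checks: |QG| = 60.50 ✓; |GU| = 72.30 ✓.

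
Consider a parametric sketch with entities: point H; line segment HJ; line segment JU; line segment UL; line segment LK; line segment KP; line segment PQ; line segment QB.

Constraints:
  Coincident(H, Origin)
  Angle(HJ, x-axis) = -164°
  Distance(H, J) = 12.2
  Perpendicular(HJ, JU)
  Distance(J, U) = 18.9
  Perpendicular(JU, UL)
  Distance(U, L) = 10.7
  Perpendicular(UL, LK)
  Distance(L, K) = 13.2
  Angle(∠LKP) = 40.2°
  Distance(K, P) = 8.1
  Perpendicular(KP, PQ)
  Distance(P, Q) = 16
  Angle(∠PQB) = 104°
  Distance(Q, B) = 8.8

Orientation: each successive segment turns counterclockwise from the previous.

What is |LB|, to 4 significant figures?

14.25

H is at the origin; HJ runs at -164.0° with length 12.2, so J = (-11.73, -3.363). HJ ⟂ JU, so JU runs at -74.00°; with |JU| = 18.9, U = (-6.518, -21.53). JU is perpendicular to UL, so UL runs at 16.00°; with |UL| = 10.7, L = (3.768, -18.58). UL ⟂ LK, so LK runs at 106.0°; with |LK| = 13.2, K = (0.1292, -5.893). ∠LKP = 40.2° gives KP at -114.2° from the x-axis; with |KP| = 8.1, P = (-3.191, -13.28). The perpendicularity gives PQ at right angles to KP, so PQ runs at -24.20°; with |PQ| = 16.0, Q = (11.40, -19.84). ∠PQB = 104.0° gives QB at 51.80° from the x-axis; with |QB| = 8.8, B = (16.84, -12.92). Then |LB| = |B − L| = 14.25.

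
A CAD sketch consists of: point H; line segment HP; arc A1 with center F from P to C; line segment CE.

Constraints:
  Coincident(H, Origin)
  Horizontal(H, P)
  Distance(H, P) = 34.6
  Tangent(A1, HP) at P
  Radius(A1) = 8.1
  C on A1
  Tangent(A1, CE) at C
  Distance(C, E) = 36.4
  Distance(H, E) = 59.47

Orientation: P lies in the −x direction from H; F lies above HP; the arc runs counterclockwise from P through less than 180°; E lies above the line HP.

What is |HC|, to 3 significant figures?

29.0

H is at the origin; HP is horizontal with |HP| = 34.6 and P on the −x side, so P = (-34.6, 0.00). Since A1 is tangent to HP there, FP ⟂ HP, so F = P + (0, 8.1) = (-34.6, 8.10). Since FC ⟂ CE (tangency), |FE| = √(8.1² + 36.4²) = 37.3 regardless of where C sits on A1. So E lies on both circle(H, 59.47) and circle(F, 37.3); the above-HP intersection is E = (-38.7, 45.2). C is the foot of the tangent from E: C = (-26.9, 10.7).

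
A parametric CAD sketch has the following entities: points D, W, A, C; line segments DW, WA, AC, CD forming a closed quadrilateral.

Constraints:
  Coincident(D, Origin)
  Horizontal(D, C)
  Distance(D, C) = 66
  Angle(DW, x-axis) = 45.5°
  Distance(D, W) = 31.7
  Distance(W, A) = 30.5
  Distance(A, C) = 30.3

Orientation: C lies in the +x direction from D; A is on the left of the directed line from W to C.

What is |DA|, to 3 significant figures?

59.0

D is at the origin; D and C share the same y with |DC| = 66.0 and C in +x, so C = (66.0, 0). DW runs at 45.5° with |DW| = 31.7, so W = (22.2, 22.6). A is determined by |WA| = 30.5 and |AC| = 30.3 together: it lies at the intersection of circle(W, 30.5) and circle(C, 30.3). With |WC| = 49.3, the foot of the radical line on WC is 24.8 from W and the perpendicular offset is √(30.5² − 24.8²) = 17.8. Taking the left-of-WC solution: A = (52.4, 27.1).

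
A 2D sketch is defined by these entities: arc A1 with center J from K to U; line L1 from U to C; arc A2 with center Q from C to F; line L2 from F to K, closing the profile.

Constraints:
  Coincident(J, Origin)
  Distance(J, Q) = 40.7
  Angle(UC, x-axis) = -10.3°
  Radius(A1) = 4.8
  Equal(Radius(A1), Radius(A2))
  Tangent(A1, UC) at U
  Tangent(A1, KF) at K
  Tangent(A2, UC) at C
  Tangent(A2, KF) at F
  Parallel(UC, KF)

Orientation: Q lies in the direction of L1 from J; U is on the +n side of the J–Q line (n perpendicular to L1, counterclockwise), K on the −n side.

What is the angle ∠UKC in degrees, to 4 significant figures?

76.73°

The slot axis is L1's direction at -10.3°, so u = (cos -10.3°, sin -10.3°) = (0.9839, -0.1788) and n = (−sin -10.3°, cos -10.3°) = (0.1788, 0.9839). J is at the origin and Q lies 40.7 along u from J, so Q = 40.7·u = (40.04, -7.277). Tangency of A1 to both parallel lines with radius 4.8 puts U and K at J ± 4.8·n: U = (0.8583, 4.723), K = (-0.8583, -4.723). Equal radii place C and F the same way about Q: C = Q + 4.8·n = (40.90, -2.555), F = Q − 4.8·n = (39.19, -12.00). Then cos ∠UKC = KU·KC / (|KU||KC|), giving 76.73°.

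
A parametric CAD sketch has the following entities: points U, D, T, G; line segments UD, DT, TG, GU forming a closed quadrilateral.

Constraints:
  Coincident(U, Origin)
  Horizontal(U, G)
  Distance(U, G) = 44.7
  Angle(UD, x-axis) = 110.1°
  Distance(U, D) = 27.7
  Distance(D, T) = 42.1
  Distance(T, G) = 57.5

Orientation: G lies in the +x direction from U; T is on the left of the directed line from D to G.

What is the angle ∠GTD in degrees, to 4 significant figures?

72.42°

U is at the origin; U and G share the same y with |UG| = 44.7 and G in +x, so G = (44.7, 0). UD runs at 110.1° with |UD| = 27.7, so D = (-9.519, 26.01). T is determined by |DT| = 42.1 and |TG| = 57.5 together: it lies at the intersection of circle(D, 42.1) and circle(G, 57.5). With |DG| = 60.14, the foot of the radical line on DG is 17.32 from D and the perpendicular offset is √(42.1² − 17.32²) = 38.37. Taking the left-of-DG solution: T = (22.69, 53.12).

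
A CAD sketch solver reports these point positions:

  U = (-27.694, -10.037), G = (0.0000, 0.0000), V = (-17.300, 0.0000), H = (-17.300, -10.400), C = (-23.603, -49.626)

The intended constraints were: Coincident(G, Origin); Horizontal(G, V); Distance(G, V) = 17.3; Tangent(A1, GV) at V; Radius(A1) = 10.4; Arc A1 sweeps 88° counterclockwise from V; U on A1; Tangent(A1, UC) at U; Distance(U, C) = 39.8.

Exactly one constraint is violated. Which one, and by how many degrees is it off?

Tangent(A1, UC) at U — off by 7.90°.

G = (0.00, 0.00) ✓; G.y = 0.00, V.y = 0.00 ✓; |GV| = 17.30 ✓; ∠(HV, VG) = 90.00° ✓; |HV| = 10.40 ✓; bearing(H→U) − bearing(H→V) = 88.00° ✓; |HU| = 10.40 ✓; ∠(HU, UC) = 82.10° ✗; |UC| = 39.80 ✓.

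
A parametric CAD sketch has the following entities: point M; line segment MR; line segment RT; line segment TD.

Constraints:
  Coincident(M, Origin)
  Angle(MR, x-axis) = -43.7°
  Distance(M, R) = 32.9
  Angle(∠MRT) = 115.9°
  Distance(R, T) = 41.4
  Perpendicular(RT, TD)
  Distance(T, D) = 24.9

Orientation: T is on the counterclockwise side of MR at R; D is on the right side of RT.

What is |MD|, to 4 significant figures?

77.98

M is at the origin; MR runs at -43.7° with length 32.9, so R = 32.9·(cos -43.7°, sin -43.7°) = (23.79, -22.73). ∠MRT = 115.9°, so RT runs at -43.7° + (180° − 115.9°) = 20.40° from the x-axis; with |RT| = 41.4, T = R + 41.4·(cos 20.40°, sin 20.40°) = (62.59, -8.299). RT ⟂ TD; with |TD| = 24.9 on the right of RT, D = T + 24.9·(0.3486, -0.9373) = (71.27, -31.64). Then |MD| = |D − M| = 77.98.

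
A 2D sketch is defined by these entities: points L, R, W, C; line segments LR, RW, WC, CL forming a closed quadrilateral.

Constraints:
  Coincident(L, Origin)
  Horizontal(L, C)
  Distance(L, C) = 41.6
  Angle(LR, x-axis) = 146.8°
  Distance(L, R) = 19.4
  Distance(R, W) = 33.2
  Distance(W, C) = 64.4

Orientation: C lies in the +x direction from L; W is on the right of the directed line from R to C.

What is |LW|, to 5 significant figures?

29.273

L is at the origin; LC is horizontal with |LC| = 41.6 and C in +x, so C = (41.6, 0). LR runs at 146.8° with |LR| = 19.4, so R = (-16.233, 10.623). W is determined by |RW| = 33.2 and |WC| = 64.4 together: it lies at the intersection of circle(R, 33.2) and circle(C, 64.4). With |RC| = 58.801, the foot of the radical line on RC is 3.5068 from R and the perpendicular offset is √(33.2² − 3.5068²) = 33.014. Taking the right-of-RC solution: W = (-18.748, -22.482).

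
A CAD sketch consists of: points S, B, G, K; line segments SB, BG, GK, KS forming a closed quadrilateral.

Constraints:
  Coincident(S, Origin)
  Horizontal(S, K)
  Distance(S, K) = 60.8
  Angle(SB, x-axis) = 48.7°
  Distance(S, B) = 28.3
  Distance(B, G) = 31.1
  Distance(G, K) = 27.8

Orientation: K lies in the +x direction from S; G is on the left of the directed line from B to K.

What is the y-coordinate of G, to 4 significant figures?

25.40

S is at the origin; SK is horizontal with |SK| = 60.8 and K in +x, so K = (60.8, 0). SB runs at 48.7° with |SB| = 28.3, so B = (18.68, 21.26). G is determined by |BG| = 31.1 and |GK| = 27.8 together: it lies at the intersection of circle(B, 31.1) and circle(K, 27.8). With |BK| = 47.18, the foot of the radical line on BK is 25.65 from B and the perpendicular offset is √(31.1² − 25.65²) = 17.58. Taking the left-of-BK solution: G = (49.50, 25.40).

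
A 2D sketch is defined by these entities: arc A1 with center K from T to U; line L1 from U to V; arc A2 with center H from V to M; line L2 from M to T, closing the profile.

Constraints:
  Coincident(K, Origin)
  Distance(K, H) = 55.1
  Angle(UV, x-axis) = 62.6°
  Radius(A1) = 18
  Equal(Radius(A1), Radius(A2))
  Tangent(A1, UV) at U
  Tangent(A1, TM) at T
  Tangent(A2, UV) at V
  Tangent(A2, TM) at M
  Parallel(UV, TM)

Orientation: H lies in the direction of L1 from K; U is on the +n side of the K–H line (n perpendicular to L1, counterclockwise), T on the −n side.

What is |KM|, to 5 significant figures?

57.966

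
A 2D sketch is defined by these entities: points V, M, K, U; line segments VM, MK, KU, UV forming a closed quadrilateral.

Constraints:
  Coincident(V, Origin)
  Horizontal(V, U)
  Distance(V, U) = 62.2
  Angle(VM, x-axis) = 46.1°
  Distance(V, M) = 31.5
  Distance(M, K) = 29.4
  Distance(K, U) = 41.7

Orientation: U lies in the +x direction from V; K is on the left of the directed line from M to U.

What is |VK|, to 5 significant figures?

60.494

Checks: |MK| = 29.40 ✓; |KU| = 41.70 ✓.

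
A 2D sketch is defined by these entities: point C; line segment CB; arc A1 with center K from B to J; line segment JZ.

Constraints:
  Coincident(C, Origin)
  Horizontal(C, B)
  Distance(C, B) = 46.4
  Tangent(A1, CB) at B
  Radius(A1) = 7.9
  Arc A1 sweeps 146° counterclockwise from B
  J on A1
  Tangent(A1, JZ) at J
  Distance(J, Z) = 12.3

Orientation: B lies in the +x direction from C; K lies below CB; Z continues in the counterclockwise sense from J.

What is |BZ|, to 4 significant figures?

22.10

C is at the origin; C and B share the same y with |CB| = 46.4 and B on the +x side, so B = (46.40, 0.000). The tangent condition forces KB to be normal to CB, so K = B + (0, -7.9) = (46.40, -7.900). On A1, B sits at bearing 90° from K; a 146° counterclockwise sweep puts J at bearing 236°, so J = K + 7.9·(cos 236°, sin 236°) = (41.98, -14.45). Tangency of A1 to JZ means the radius KJ is perpendicular to JZ, so JZ runs along (−sin 236°, cos 236°); with |JZ| = 12.3, Z = (52.18, -21.33). Then |BZ| = |Z − B| = 22.10.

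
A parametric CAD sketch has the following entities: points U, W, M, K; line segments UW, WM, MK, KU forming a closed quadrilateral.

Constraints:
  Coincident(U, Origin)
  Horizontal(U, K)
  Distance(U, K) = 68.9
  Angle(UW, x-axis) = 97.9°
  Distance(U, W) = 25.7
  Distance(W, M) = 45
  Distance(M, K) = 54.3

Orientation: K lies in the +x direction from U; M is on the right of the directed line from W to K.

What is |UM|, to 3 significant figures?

22.3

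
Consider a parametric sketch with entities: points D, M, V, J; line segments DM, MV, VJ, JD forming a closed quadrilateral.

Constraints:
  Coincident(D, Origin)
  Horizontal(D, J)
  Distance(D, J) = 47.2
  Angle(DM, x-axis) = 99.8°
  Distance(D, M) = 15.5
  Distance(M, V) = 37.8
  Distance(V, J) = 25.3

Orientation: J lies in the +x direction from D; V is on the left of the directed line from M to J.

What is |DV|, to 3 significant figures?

40.9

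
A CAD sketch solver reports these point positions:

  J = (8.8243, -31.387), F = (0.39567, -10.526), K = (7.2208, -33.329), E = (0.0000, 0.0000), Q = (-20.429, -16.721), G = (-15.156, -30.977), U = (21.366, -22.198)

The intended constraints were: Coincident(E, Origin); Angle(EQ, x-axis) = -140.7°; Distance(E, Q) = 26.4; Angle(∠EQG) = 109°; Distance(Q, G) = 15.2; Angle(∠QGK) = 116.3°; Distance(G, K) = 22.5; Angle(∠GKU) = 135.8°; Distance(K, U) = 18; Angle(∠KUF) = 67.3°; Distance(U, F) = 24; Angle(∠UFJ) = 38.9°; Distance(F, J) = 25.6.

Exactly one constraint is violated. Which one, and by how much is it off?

Distance(F, J) = 25.6 — off by 3.10.

E = (0.00, 0.00) ✓; EQ at -140.7° ✓; |EQ| = 26.40 ✓; ∠EQG = 109.0° ✓; |QG| = 15.20 ✓; ∠QGK = 116.3° ✓; |GK| = 22.50 ✓; ∠GKU = 135.8° ✓; |KU| = 18.00 ✓; ∠KUF = 67.30° ✓; |UF| = 24.00 ✓; ∠UFJ = 38.90° ✓; |FJ| = 22.50 ✗.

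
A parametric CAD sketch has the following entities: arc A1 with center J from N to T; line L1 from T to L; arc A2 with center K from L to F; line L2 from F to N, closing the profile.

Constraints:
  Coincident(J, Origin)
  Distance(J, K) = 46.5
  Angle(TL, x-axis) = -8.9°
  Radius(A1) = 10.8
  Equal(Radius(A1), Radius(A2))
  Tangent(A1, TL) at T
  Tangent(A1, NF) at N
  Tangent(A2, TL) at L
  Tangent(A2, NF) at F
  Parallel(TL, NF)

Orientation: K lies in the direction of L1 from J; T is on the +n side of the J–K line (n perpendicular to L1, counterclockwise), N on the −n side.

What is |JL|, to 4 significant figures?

47.74

Tangency of A1 to both parallel lines with radius 10.8 puts T and N at J ± 10.8·n: T = (1.671, 10.67), N = (-1.671, -10.67). Equal radii place L and F the same way about K: L = K + 10.8·n = (47.61, 3.476), F = K − 10.8·n = (44.27, -17.86). Then |JL| = |L − J| = 47.74.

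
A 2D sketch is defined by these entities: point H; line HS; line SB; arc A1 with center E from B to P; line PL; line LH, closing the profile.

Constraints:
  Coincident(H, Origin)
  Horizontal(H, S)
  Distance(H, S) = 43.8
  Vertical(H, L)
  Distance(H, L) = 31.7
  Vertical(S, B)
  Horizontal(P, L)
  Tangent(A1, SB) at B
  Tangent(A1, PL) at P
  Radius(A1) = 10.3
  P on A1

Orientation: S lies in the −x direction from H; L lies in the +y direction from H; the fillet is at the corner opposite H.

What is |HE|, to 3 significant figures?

39.8

H is at the origin; HS is horizontal with |HS| = 43.8 and S on the −x side, so S = (-43.8, 0.00). HL is vertical with |HL| = 31.7 and L on the +y side, so L = (0.00, 31.7). The virtual corner opposite H is at (-43.8, 31.7). Since A1 is tangent to SB there, EB ⟂ SB and tangency of A1 to PL means the radius EP is perpendicular to PL, with radius 10.3, so the center E sits 10.3 in from both sides at E = (-33.5, 21.4). Then |HE| = |E − H| = 39.8.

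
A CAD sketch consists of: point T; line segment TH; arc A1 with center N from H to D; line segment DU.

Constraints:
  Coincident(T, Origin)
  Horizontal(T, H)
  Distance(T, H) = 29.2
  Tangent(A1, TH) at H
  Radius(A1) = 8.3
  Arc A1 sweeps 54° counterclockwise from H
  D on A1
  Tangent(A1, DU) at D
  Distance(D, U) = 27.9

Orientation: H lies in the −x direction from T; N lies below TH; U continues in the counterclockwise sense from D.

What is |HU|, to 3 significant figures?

34.8

T is at the origin; TH is horizontal with |TH| = 29.2 and H on the −x side, so H = (-29.2, 0.00). The tangent condition forces NH to be normal to TH, so N = H + (0, -8.3) = (-29.2, -8.30). On A1, H sits at bearing 90° from N; a 54° counterclockwise sweep puts D at bearing 144°, so D = N + 8.3·(cos 144°, sin 144°) = (-35.9, -3.42). Tangency of A1 to DU means the radius ND is perpendicular to DU, so DU runs along (−sin 144°, cos 144°); with |DU| = 27.9, U = (-52.3, -26.0). Then |HU| = |U − H| = 34.8.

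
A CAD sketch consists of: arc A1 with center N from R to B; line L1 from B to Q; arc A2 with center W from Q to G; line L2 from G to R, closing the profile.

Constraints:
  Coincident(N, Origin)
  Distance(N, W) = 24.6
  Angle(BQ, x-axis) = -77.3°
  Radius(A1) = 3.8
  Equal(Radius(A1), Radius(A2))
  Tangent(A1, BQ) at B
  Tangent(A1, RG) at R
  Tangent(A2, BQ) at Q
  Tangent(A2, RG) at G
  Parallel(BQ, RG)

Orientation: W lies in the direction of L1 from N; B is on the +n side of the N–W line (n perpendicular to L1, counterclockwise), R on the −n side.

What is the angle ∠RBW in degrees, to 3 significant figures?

81.2°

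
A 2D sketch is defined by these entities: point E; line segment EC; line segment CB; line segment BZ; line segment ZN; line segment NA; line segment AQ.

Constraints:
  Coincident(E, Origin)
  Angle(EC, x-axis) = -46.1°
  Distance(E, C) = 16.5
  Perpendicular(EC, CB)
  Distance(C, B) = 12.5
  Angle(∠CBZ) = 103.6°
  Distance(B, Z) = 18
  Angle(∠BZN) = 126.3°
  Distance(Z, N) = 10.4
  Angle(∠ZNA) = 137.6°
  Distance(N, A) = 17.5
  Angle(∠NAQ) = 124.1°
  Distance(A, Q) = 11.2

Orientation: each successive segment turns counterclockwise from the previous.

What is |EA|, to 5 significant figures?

13.407

E is at the origin; EC runs at -46.1° with length 16.5, so C = (11.441, -11.889). EC ⟂ CB, so CB runs at 43.900°; with |CB| = 12.5, B = (20.448, -3.2216). ∠CBZ = 103.6° gives BZ at 120.30° from the x-axis; with |BZ| = 18.0, Z = (11.367, 12.320). ∠BZN = 126.3° gives ZN at 174.00° from the x-axis; with |ZN| = 10.4, N = (1.0235, 13.407). ∠ZNA = 137.6° gives NA at -143.60° from the x-axis; with |NA| = 17.5, A = (-13.062, 3.0218). Then |EA| = |A − E| = 13.407.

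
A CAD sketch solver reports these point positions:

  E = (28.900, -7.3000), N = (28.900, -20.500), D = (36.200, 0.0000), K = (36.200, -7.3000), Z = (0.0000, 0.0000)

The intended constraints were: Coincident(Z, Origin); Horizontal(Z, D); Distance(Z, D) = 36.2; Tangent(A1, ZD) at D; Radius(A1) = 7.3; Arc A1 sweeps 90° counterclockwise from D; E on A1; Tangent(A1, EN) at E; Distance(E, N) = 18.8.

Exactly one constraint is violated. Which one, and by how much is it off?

Distance(E, N) = 18.8 — off by 5.60.

Z = (0.00, 0.00) ✓; Z.y = 0.00, D.y = 0.00 ✓; |ZD| = 36.20 ✓; ∠(KD, DZ) = 90.00° ✓; |KD| = 7.300 ✓; bearing(K→E) − bearing(K→D) = 90.00° ✓; |KE| = 7.300 ✓; ∠(KE, EN) = 90.00° ✓; |EN| = 13.20 ✗.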